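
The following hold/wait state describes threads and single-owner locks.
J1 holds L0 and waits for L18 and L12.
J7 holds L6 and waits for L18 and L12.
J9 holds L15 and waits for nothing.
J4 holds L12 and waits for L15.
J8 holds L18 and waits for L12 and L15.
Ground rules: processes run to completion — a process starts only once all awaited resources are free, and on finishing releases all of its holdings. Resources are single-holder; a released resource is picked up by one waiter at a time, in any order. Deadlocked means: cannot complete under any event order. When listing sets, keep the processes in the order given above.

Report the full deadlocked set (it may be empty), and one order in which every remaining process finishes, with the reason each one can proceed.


The deadlocked set is empty.
Key observation: the waits form no ring: some process can always run, and its releases unblock the others one by one.
The rest can finish in the order J9, J4, J8, J7, J1.
Walking it through:
  J9 waits on nothing -> runs at once and releases L15
  run J4 (all its waits — L15 — are resolved); releases L12
  run J8 (all its waits — L12 and L15 — are resolved); releases L18
  run J7 (all its waits — L18 and L12 — are resolved); releases L6
  run J1 (all its waits — L18 and L12 — are resolved); releases L0


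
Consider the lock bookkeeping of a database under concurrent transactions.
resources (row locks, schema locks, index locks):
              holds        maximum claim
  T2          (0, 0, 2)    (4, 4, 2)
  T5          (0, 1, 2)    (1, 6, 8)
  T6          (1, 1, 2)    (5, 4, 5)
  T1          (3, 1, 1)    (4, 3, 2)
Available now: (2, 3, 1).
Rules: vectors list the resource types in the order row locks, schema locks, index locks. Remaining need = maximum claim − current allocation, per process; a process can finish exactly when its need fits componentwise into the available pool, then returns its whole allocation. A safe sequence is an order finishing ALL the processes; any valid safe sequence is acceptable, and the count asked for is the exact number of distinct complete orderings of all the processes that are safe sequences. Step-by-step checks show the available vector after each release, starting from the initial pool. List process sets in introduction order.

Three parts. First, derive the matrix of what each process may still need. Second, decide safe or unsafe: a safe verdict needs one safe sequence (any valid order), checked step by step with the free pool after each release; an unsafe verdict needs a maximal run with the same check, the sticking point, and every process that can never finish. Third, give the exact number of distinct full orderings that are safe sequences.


(1) Remaining need (order row locks, schema locks, index locks):
  T2: (4, 4, 0)
  T5: (1, 5, 6)
  T6: (4, 3, 3)
  T1: (1, 2, 1)
(2) SAFE. One safe sequence: T1, T2, T6, T5.
Key observation: the order's first zero-slack moment is T1 ((1, 2, 1) needed, (2, 3, 1) free — a requested resource with nothing to spare).
Verifying each step:
  pool = (2, 3, 1)
  T1 needs (1, 2, 1) <= (2, 3, 1) -> finishes; pool += (3, 1, 1) = (5, 4, 2)
  T2 needs (4, 4, 0) <= (5, 4, 2) -> finishes; pool += (0, 0, 2) = (5, 4, 4)
  T6 needs (4, 3, 3) <= (5, 4, 4) -> finishes; pool += (1, 1, 2) = (6, 5, 6)
  T5 needs (1, 5, 6) <= (6, 5, 6) -> finishes; pool += (0, 1, 2) = (6, 6, 8)
(3) The exact count: 1 of the possible complete orderings is a safe sequence.


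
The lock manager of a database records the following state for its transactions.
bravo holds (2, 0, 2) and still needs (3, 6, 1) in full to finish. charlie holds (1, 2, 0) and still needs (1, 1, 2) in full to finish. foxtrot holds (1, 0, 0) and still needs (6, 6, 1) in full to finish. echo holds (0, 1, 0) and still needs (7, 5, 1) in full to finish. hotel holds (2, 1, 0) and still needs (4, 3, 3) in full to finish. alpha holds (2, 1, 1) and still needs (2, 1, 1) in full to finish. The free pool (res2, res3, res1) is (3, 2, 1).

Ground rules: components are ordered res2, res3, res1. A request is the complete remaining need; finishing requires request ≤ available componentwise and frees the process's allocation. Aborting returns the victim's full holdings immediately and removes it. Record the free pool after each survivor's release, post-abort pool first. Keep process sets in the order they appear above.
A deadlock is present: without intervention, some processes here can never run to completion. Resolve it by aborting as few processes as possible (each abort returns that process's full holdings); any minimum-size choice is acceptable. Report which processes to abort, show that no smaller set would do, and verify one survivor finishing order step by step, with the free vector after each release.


The answer: abort hotel.
Key observation: before aborting hotel, echo was permanently blocked — no order could ever run it; afterwards it completes at step 3.
Minimality: the empty abort set fails — the state is deadlocked as it stands.
Survivors finish in the order: alpha, charlie, echo, bravo, foxtrot. Walking it through (pool after the aborts first):
  pool = (5, 3, 1)
  run alpha (needs (2, 1, 1), free (5, 3, 1)); after release of (2, 1, 1) the pool is (7, 4, 2)
  run charlie (needs (1, 1, 2), free (7, 4, 2)); after release of (1, 2, 0) the pool is (8, 6, 2)
  run echo (needs (7, 5, 1), free (8, 6, 2)); after release of (0, 1, 0) the pool is (8, 7, 2)
  run bravo (needs (3, 6, 1), free (8, 7, 2)); after release of (2, 0, 2) the pool is (10, 7, 4)
  run foxtrot (needs (6, 6, 1), free (10, 7, 4)); after release of (1, 0, 0) the pool is (11, 7, 4)


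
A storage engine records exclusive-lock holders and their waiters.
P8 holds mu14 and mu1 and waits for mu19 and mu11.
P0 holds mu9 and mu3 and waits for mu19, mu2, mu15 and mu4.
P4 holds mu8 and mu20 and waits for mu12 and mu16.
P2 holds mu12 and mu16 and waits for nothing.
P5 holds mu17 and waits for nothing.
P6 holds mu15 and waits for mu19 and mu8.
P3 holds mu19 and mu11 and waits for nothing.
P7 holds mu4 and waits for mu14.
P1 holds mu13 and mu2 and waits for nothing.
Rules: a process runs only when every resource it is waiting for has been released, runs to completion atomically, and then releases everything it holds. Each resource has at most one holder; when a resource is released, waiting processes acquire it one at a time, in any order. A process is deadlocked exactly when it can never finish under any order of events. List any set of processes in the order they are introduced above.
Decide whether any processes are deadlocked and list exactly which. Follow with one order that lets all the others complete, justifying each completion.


The deadlocked set is empty.
Key observation: every chain of waits terminates; starting from the processes that wait on nothing, all the rest unlock in turn.
A valid finishing order for the others: P3, P2, P5, P1, P4, P8, P6, P7, P0.
Check, step by step:
  run P3 (it waits on nothing); releases mu19 and mu11
  run P2 (it waits on nothing); releases mu12 and mu16
  run P5 (it waits on nothing); releases mu17
  run P1 (it waits on nothing); releases mu13 and mu2
  P4 waits on mu12 and mu16 — all released -> runs and releases mu8 and mu20
  P8 waits on mu19 and mu11 — all released -> runs and releases mu14 and mu1
  P6 waits on mu19 and mu8 — all released -> runs and releases mu15
  P7 waits on mu14 — all released -> runs and releases mu4
  P0 waits on mu19, mu2, mu15 and mu4 — all released -> runs and releases mu9 and mu3


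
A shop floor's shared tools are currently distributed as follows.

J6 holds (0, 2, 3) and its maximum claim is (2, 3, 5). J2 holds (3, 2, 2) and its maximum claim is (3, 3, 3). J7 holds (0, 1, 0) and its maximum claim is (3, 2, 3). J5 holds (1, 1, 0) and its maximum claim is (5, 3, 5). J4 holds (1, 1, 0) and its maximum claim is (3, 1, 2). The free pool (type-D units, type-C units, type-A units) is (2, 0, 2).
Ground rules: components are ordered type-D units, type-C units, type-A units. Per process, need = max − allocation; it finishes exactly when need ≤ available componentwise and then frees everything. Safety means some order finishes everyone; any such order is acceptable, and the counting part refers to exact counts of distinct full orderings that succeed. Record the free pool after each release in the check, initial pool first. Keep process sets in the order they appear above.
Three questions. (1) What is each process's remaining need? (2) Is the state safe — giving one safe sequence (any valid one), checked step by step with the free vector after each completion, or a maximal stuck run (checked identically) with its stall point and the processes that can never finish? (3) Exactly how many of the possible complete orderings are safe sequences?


(1) Outstanding need per process (order type-D units, type-C units, type-A units):
  J6: (2, 1, 2)
  J2: (0, 1, 1)
  J7: (3, 1, 3)
  J5: (4, 2, 5)
  J4: (2, 0, 2)
(2) The state is SAFE; one workable sequence: J4, J2, J6, J7, J5.
Key observation: J4 marks the first exact bind of the order: its need (2, 0, 2) fits the free (2, 0, 2) with zero slack on a requested resource.
Walking it through:
  pool = (2, 0, 2)
  run J4 (needs (2, 0, 2), free (2, 0, 2)); after release of (1, 1, 0) the pool is (3, 1, 2)
  run J2 (needs (0, 1, 1), free (3, 1, 2)); after release of (3, 2, 2) the pool is (6, 3, 4)
  run J6 (needs (2, 1, 2), free (6, 3, 4)); after release of (0, 2, 3) the pool is (6, 5, 7)
  run J7 (needs (3, 1, 3), free (6, 5, 7)); after release of (0, 1, 0) the pool is (6, 6, 7)
  run J5 (needs (4, 2, 5), free (6, 6, 7)); after release of (1, 1, 0) the pool is (7, 7, 7)
(3) Exactly 6 of the possible complete orderings are safe sequences.


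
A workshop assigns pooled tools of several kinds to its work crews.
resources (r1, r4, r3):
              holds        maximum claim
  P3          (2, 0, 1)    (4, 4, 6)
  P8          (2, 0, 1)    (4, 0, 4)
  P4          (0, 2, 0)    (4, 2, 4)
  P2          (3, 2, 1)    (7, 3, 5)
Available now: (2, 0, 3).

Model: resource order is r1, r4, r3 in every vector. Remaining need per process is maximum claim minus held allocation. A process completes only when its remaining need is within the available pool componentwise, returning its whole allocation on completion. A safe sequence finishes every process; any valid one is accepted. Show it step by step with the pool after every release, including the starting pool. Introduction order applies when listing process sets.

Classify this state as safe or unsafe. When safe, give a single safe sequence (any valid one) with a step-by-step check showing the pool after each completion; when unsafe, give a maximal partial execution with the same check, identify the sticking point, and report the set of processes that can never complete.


The state is SAFE; one workable sequence: P8, P4, P2, P3.
Key observation: P8 marks the first exact bind of the order: its need (2, 0, 3) fits the free (2, 0, 3) with zero slack on a requested resource.
Check, step by step:
  pool = (2, 0, 3)
  P8: need (2, 0, 3) fits (2, 0, 3); releases (2, 0, 1), pool now (4, 0, 4)
  P4: need (4, 0, 4) fits (4, 0, 4); releases (0, 2, 0), pool now (4, 2, 4)
  P2: need (4, 1, 4) fits (4, 2, 4); releases (3, 2, 1), pool now (7, 4, 5)
  P3: need (2, 4, 5) fits (7, 4, 5); releases (2, 0, 1), pool now (9, 4, 6)


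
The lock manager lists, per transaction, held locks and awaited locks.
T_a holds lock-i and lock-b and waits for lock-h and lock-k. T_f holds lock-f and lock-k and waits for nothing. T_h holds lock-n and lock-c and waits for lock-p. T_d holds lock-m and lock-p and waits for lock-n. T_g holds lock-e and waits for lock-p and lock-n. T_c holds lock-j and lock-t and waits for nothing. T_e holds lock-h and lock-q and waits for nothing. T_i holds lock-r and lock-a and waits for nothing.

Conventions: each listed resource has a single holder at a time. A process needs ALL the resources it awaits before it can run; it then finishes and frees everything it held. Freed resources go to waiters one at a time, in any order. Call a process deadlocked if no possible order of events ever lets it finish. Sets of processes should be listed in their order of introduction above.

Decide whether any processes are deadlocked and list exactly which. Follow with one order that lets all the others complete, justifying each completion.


Deadlocked set: T_h, T_d and T_g.
Key observation: the wait chain closes on itself along T_h -> T_d -> T_h; T_g waits into the deadlock from upstream.
A valid finishing order for the others: T_f, T_e, T_a, T_c, T_i.
Walking it through:
  T_f: no waits; runs immediately, freeing lock-f and lock-k
  T_e: no waits; runs immediately, freeing lock-h and lock-q
  T_a: everything it awaited (lock-h and lock-k) is free; runs, freeing lock-i and lock-b
  T_c: no waits; runs immediately, freeing lock-j and lock-t
  T_i: no waits; runs immediately, freeing lock-r and lock-a


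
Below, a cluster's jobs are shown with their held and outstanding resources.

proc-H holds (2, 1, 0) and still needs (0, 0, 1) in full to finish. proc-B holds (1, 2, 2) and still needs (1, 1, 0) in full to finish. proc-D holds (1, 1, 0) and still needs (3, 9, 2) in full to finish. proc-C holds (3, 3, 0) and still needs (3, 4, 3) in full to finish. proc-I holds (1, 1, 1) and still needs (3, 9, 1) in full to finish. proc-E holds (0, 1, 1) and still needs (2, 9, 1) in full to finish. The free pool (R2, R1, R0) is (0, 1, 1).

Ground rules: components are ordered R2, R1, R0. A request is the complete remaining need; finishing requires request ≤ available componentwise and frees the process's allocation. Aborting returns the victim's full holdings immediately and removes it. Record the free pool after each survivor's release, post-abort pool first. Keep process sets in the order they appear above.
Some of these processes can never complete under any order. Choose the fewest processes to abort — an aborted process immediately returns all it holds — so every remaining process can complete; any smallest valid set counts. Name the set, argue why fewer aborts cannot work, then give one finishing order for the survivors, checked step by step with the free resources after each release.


The answer: abort proc-I and proc-E.
Key observation: no ordering could ever have run proc-D before the abort of proc-I and proc-E; with (1, 2, 2) back in the pool it fits at step 4.
Minimality, checking each single-abort alternative: proc-H alone leaves proc-D blocked (short on R1); proc-B alone leaves proc-D blocked (short on R1); proc-D alone leaves proc-I blocked (short on R1); proc-C alone leaves proc-D blocked (short on R1); proc-I alone leaves proc-D blocked (short on R1); proc-E alone leaves proc-D blocked (short on R1).
One survivor order: proc-H, proc-B, proc-C, proc-D. Walking it through (post-abort pool first):
  pool = (1, 3, 3)
  proc-H: need (0, 0, 1) fits (1, 3, 3); releases (2, 1, 0), pool now (3, 4, 3)
  proc-B: need (1, 1, 0) fits (3, 4, 3); releases (1, 2, 2), pool now (4, 6, 5)
  proc-C: need (3, 4, 3) fits (4, 6, 5); releases (3, 3, 0), pool now (7, 9, 5)
  proc-D: need (3, 9, 2) fits (7, 9, 5); releases (1, 1, 0), pool now (8, 10, 5)


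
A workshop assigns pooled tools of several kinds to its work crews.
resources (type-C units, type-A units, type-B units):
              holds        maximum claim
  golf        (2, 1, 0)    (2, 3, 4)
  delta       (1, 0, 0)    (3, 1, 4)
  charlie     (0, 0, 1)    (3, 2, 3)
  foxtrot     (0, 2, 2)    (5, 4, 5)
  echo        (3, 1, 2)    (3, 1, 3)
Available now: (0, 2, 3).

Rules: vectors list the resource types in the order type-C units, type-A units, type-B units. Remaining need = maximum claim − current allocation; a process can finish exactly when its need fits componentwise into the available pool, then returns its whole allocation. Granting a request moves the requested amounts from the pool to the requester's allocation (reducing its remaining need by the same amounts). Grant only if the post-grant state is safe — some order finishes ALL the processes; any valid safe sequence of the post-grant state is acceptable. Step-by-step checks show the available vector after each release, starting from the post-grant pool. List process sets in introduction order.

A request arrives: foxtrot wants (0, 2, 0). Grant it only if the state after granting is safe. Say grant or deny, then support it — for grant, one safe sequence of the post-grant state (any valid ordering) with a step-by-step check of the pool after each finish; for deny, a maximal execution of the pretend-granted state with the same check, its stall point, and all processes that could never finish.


DENY: after the grant no complete ordering would exist.
Key observation: after echo, delta the pool peaks at (4, 1, 5), and each blocked process is short somewhere: golf on type-A units; charlie on type-A units; foxtrot on type-C units.
On the post-grant state, echo, delta is a maximal run — nothing extends it. Verifying each step:
  pool = (0, 0, 3)
  run echo (needs (0, 0, 1), free (0, 0, 3)); after release of (3, 1, 2) the pool is (3, 1, 5)
  run delta (needs (2, 1, 4), free (3, 1, 5)); after release of (1, 0, 0) the pool is (4, 1, 5)
  blocked: golf wants (0, 2, 4), pool (4, 1, 5) — not enough type-A units
  blocked: charlie wants (3, 2, 2), pool (4, 1, 5) — not enough type-A units
  blocked: foxtrot wants (5, 0, 3), pool (4, 1, 5) — not enough type-C units
Processes that could never finish after the grant: golf, charlie and foxtrot.


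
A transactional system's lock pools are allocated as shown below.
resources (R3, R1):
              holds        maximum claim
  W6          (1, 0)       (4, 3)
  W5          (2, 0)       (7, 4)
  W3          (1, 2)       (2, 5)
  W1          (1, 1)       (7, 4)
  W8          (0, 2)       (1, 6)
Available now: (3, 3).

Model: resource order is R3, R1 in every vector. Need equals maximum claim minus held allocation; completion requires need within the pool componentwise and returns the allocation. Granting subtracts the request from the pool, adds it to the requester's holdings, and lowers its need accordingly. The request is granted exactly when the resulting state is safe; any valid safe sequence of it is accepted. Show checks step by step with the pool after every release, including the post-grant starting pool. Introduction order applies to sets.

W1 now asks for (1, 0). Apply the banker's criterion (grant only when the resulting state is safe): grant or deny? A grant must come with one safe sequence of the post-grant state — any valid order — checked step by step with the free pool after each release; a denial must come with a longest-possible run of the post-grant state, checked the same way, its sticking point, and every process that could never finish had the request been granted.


DENY. Granting would leave the state unsafe.
Key observation: after W3, W6, W8 complete, (4, 7) is the best the pool ever gets, yet each leftover process wants more R3.
Pretend the grant happened; the run W3, W6, W8 goes as far as possible. Verifying each step:
  pool = (2, 3)
  W3: need (1, 3) fits (2, 3); releases (1, 2), pool now (3, 5)
  W6: need (3, 3) fits (3, 5); releases (1, 0), pool now (4, 5)
  W8: need (1, 4) fits (4, 5); releases (0, 2), pool now (4, 7)
  W5 cannot run: need (5, 4) vs free (4, 7) (insufficient R3)
  W1 cannot run: need (5, 3) vs free (4, 7) (insufficient R3)
Post-grant, the permanently blocked set is W5 and W1.


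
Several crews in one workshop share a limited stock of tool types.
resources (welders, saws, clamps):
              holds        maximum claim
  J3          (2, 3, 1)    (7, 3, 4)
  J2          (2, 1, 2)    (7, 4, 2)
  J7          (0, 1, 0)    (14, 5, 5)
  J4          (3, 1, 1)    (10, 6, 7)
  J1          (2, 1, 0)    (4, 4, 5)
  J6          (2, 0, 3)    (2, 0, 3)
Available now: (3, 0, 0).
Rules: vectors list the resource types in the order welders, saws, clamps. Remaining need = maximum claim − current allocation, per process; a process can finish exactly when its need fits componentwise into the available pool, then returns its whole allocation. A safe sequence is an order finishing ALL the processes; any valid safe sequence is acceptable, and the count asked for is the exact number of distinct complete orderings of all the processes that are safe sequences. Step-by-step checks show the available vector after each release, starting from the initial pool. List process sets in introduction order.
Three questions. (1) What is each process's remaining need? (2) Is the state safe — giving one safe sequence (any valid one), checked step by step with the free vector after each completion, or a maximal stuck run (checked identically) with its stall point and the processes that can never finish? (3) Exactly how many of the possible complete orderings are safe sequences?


(1) Need matrix, components ordered welders, saws, clamps:
  J3: (5, 0, 3)
  J2: (5, 3, 0)
  J7: (14, 4, 5)
  J4: (7, 5, 6)
  J1: (2, 3, 5)
  J6: (0, 0, 0)
(2) SAFE — a valid safe sequence is J6, J3, J2, J1, J4, J7.
Key observation: reading the order forward, J3 is the first process whose need (5, 0, 3) meets the free pool (5, 0, 3) exactly on a resource it requests.
Check, step by step:
  pool = (3, 0, 0)
  run J6 (needs (0, 0, 0), free (3, 0, 0)); after release of (2, 0, 3) the pool is (5, 0, 3)
  run J3 (needs (5, 0, 3), free (5, 0, 3)); after release of (2, 3, 1) the pool is (7, 3, 4)
  run J2 (needs (5, 3, 0), free (7, 3, 4)); after release of (2, 1, 2) the pool is (9, 4, 6)
  run J1 (needs (2, 3, 5), free (9, 4, 6)); after release of (2, 1, 0) the pool is (11, 5, 6)
  run J4 (needs (7, 5, 6), free (11, 5, 6)); after release of (3, 1, 1) the pool is (14, 6, 7)
  run J7 (needs (14, 4, 5), free (14, 6, 7)); after release of (0, 1, 0) the pool is (14, 7, 7)
(3) Precisely 1 of the possible complete orderings is a safe sequence.


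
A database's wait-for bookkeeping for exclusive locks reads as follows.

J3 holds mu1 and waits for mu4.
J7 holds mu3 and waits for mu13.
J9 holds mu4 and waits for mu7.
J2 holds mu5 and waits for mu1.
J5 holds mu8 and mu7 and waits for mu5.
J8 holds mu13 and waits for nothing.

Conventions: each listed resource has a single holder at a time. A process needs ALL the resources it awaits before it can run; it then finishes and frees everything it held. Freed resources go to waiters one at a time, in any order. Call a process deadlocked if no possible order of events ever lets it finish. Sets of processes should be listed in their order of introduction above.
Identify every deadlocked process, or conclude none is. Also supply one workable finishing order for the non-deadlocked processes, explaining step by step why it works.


The deadlocked set is J3, J9, J2 and J5.
Key observation: the loop J3 -> J9 -> J5 -> J2 -> J3 blocks itself forever; no other process is dragged down with it.
A valid finishing order for the others: J8, J7.
Walking it through:
  J8 waits on nothing -> runs at once and releases mu13
  J7: everything it awaited (mu13) is free; runs, freeing mu3


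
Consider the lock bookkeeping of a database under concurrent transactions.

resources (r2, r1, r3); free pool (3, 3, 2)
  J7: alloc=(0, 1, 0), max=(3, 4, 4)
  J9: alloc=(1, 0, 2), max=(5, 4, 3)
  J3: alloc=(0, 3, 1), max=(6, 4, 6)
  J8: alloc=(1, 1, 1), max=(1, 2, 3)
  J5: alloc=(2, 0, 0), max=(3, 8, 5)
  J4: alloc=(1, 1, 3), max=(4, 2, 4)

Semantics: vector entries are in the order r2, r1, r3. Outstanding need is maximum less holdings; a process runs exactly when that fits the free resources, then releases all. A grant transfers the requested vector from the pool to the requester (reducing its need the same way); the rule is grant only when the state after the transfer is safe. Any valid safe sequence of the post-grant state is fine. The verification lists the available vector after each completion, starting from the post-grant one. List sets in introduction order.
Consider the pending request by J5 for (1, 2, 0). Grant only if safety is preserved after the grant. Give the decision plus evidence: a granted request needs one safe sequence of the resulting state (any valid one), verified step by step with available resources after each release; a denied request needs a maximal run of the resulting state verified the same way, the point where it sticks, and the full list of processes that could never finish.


DENY: after the grant no complete ordering would exist.
Key observation: after J8, J4, J7, J9 the pool peaks at (5, 4, 8), and each blocked process is short somewhere: J3 on r2; J5 on r1.
Pretend the grant happened; the run J8, J4, J7, J9 goes as far as possible. Verifying each step:
  pool = (2, 1, 2)
  run J8 (needs (0, 1, 2), free (2, 1, 2)); after release of (1, 1, 1) the pool is (3, 2, 3)
  run J4 (needs (3, 1, 1), free (3, 2, 3)); after release of (1, 1, 3) the pool is (4, 3, 6)
  run J7 (needs (3, 3, 4), free (4, 3, 6)); after release of (0, 1, 0) the pool is (4, 4, 6)
  run J9 (needs (4, 4, 1), free (4, 4, 6)); after release of (1, 0, 2) the pool is (5, 4, 8)
  J3 cannot run: need (6, 1, 5) vs free (5, 4, 8) (insufficient r2)
  J5 cannot run: need (0, 6, 5) vs free (5, 4, 8) (insufficient r1)
Processes that could never finish after the grant: J3 and J5.


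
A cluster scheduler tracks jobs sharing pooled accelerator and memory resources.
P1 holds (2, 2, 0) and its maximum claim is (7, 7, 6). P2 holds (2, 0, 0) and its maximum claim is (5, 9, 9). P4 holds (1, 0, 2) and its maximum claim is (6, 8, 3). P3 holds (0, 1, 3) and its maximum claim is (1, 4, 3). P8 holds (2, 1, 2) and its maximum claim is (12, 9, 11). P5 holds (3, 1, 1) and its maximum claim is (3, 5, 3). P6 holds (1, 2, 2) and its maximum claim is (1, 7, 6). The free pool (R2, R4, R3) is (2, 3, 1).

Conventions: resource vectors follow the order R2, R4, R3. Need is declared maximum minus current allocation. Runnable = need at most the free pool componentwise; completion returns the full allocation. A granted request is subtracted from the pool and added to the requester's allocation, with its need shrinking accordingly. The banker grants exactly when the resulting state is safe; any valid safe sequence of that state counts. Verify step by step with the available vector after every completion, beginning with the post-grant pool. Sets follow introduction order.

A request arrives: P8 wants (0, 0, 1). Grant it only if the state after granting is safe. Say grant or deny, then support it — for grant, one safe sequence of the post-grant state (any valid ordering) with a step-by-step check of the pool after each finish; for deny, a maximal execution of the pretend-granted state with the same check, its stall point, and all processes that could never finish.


DENY — the pretend-granted state is unsafe.
Key observation: after P3, P5, P6, P1, P4 the pool peaks at (9, 9, 8), and each blocked process is short somewhere: P2 on R3; P8 on R2.
Pretend the grant happened; the run P3, P5, P6, P1, P4 goes as far as possible. Walking it through:
  pool = (2, 3, 0)
  P3 needs (1, 3, 0) <= (2, 3, 0) -> finishes; pool += (0, 1, 3) = (2, 4, 3)
  P5 needs (0, 4, 2) <= (2, 4, 3) -> finishes; pool += (3, 1, 1) = (5, 5, 4)
  P6 needs (0, 5, 4) <= (5, 5, 4) -> finishes; pool += (1, 2, 2) = (6, 7, 6)
  P1 needs (5, 5, 6) <= (6, 7, 6) -> finishes; pool += (2, 2, 0) = (8, 9, 6)
  P4 needs (5, 8, 1) <= (8, 9, 6) -> finishes; pool += (1, 0, 2) = (9, 9, 8)
  blocked: P2 wants (3, 9, 9), pool (9, 9, 8) — not enough R3
  blocked: P8 wants (10, 8, 8), pool (9, 9, 8) — not enough R2
Had the request been granted, P2 and P8 could never finish.


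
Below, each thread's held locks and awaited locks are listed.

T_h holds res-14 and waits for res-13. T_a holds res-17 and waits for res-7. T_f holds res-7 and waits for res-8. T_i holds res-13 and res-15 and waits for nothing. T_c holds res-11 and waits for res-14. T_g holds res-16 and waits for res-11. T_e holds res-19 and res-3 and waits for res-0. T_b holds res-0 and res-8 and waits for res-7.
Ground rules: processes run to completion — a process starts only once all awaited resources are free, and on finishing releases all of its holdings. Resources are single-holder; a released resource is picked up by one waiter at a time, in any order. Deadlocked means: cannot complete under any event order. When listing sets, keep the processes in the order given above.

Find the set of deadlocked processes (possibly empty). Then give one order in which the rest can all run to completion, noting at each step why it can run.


The deadlocked set is T_a, T_f, T_e and T_b.
Key observation: the loop T_f -> T_b -> T_f blocks itself forever; T_a and T_e wait into the deadlock from upstream.
A valid finishing order for the others: T_i, T_h, T_c, T_g.
Check, step by step:
  T_i waits on nothing -> runs at once and releases res-13 and res-15
  T_h waits on res-13 — all released -> runs and releases res-14
  T_c waits on res-14 — all released -> runs and releases res-11
  T_g waits on res-11 — all released -> runs and releases res-16


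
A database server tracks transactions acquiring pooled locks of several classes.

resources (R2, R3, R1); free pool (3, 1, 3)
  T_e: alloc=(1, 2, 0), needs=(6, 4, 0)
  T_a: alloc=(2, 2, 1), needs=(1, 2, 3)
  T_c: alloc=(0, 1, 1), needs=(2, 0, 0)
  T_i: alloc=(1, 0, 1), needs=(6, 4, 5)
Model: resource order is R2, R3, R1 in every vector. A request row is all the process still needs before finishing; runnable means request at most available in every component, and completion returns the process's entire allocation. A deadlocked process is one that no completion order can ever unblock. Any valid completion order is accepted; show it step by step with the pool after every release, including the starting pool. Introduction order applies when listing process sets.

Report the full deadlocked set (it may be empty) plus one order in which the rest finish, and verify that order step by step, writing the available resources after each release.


Deadlocked: T_e and T_i.
Key observation: the pool after T_c, T_a is (5, 4, 5); every surviving request exceeds it in R2, so progress ends there.
The rest can finish in the order T_c, T_a. Check, step by step:
  pool = (3, 1, 3)
  run T_c (needs (2, 0, 0), free (3, 1, 3)); after release of (0, 1, 1) the pool is (3, 2, 4)
  run T_a (needs (1, 2, 3), free (3, 2, 4)); after release of (2, 2, 1) the pool is (5, 4, 5)
The blocked processes can never fit:
  T_e still needs (6, 4, 0) but only (5, 4, 5) is free — short on R2
  T_i still needs (6, 4, 5) but only (5, 4, 5) is free — short on R2


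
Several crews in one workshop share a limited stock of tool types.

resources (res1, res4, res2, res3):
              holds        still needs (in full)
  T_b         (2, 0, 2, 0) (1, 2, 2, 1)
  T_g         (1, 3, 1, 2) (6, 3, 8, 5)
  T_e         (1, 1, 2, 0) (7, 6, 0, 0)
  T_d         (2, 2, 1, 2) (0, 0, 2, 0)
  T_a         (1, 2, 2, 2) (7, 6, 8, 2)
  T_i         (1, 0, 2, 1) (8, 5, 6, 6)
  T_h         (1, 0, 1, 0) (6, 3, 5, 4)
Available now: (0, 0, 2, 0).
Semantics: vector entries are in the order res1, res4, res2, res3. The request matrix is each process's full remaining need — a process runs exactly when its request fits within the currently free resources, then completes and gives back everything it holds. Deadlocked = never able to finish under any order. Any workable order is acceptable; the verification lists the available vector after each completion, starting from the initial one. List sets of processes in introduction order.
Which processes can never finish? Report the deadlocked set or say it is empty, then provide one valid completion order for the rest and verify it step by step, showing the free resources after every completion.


Deadlocked set: T_g, T_e, T_a, T_i and T_h.
Key observation: the wall is res1: completing T_d, T_b brings the pool only to (4, 2, 5, 2), and all the rest need more.
One completion order for the rest: T_d, T_b. Walking it through:
  pool = (0, 0, 2, 0)
  T_d: need (0, 0, 2, 0) fits (0, 0, 2, 0); releases (2, 2, 1, 2), pool now (2, 2, 3, 2)
  T_b: need (1, 2, 2, 1) fits (2, 2, 3, 2); releases (2, 0, 2, 0), pool now (4, 2, 5, 2)
The stuck group stays short no matter what:
  T_g cannot run: need (6, 3, 8, 5) vs free (4, 2, 5, 2) (insufficient res1, res4, res2 and res3)
  T_e cannot run: need (7, 6, 0, 0) vs free (4, 2, 5, 2) (insufficient res1 and res4)
  T_a cannot run: need (7, 6, 8, 2) vs free (4, 2, 5, 2) (insufficient res1, res4 and res2)
  T_i cannot run: need (8, 5, 6, 6) vs free (4, 2, 5, 2) (insufficient res1, res4, res2 and res3)
  T_h cannot run: need (6, 3, 5, 4) vs free (4, 2, 5, 2) (insufficient res1, res4 and res3)


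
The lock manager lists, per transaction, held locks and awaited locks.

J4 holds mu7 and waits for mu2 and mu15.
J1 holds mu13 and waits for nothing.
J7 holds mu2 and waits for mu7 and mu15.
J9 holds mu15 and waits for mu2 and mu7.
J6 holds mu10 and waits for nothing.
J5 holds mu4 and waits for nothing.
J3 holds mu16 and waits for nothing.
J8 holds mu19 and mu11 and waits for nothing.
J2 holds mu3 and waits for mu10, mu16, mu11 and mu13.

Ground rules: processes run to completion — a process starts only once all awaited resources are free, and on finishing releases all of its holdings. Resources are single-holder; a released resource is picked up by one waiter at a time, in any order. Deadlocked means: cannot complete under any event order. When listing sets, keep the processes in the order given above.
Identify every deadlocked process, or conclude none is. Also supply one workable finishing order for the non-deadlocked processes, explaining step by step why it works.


Deadlocked: J4, J7 and J9.
Key observation: the wait chain closes on itself along J4 -> J7 -> J4; J9 is caught in further circular waits.
One completion order for the rest: J8, J6, J5, J3, J1, J2.
Verifying each step:
  J8: no waits; runs immediately, freeing mu19 and mu11
  J6: no waits; runs immediately, freeing mu10
  J5: no waits; runs immediately, freeing mu4
  J3: no waits; runs immediately, freeing mu16
  J1: no waits; runs immediately, freeing mu13
  J2: everything it awaited (mu10, mu16, mu11 and mu13) is free; runs, freeing mu3


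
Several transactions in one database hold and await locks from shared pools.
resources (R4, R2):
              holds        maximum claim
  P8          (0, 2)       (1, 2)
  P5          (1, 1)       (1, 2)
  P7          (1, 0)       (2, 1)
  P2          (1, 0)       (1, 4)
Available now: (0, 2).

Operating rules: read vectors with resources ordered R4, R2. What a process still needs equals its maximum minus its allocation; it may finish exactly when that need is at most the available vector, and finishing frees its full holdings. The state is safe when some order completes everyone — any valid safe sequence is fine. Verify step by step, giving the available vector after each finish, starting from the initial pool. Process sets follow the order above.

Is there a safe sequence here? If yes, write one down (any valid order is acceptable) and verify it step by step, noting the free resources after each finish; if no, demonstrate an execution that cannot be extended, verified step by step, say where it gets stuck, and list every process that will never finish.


SAFE. One safe sequence: P5, P8, P7, P2.
Key observation: P8 marks the first exact bind of the order: its need (1, 0) fits the free (1, 3) with zero slack on a requested resource.
Step-by-step check:
  pool = (0, 2)
  P5 needs (0, 1) <= (0, 2) -> finishes; pool += (1, 1) = (1, 3)
  P8 needs (1, 0) <= (1, 3) -> finishes; pool += (0, 2) = (1, 5)
  P7 needs (1, 1) <= (1, 5) -> finishes; pool += (1, 0) = (2, 5)
  P2 needs (0, 4) <= (2, 5) -> finishes; pool += (1, 0) = (3, 5)


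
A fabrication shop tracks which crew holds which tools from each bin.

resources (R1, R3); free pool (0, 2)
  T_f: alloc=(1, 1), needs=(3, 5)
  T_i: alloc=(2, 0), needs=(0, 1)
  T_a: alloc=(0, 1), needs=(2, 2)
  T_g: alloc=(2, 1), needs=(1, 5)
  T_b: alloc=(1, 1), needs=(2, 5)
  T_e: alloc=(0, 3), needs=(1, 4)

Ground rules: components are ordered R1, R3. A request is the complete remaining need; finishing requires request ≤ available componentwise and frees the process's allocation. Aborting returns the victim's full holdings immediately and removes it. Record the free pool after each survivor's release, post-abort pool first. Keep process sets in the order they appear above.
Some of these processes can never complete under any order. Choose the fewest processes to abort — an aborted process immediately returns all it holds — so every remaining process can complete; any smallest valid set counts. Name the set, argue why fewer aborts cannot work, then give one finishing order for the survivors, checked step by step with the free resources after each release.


Minimum abort set: T_e.
Key observation: T_g could never have finished before the abort; with (0, 3) returned by T_e, it fits at step 2.
Why nothing smaller works: aborting no one leaves the state deadlocked as given.
Survivors finish in the order: T_i, T_g, T_a, T_b, T_f. Check, step by step (pool after the aborts first):
  pool = (0, 5)
  run T_i (needs (0, 1), free (0, 5)); after release of (2, 0) the pool is (2, 5)
  run T_g (needs (1, 5), free (2, 5)); after release of (2, 1) the pool is (4, 6)
  run T_a (needs (2, 2), free (4, 6)); after release of (0, 1) the pool is (4, 7)
  run T_b (needs (2, 5), free (4, 7)); after release of (1, 1) the pool is (5, 8)
  run T_f (needs (3, 5), free (5, 8)); after release of (1, 1) the pool is (6, 9)


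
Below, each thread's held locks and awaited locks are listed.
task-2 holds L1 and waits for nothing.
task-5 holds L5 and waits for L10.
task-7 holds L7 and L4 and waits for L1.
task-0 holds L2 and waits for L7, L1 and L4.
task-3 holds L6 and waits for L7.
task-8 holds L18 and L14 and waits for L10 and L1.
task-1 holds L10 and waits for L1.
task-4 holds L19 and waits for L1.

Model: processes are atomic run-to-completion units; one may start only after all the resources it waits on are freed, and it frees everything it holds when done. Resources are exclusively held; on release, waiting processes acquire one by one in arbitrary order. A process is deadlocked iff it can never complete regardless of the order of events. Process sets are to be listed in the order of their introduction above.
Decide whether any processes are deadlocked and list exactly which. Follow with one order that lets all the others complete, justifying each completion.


Nothing here is deadlocked.
Key observation: the wait graph is acyclic; completion cascades from the unblocked processes through everyone else.
A valid finishing order for the others: task-2, task-7, task-4, task-3, task-0, task-1, task-5, task-8.
Verifying each step:
  run task-2 (it waits on nothing); releases L1
  task-7: everything it awaited (L1) is free; runs, freeing L7 and L4
  task-4: everything it awaited (L1) is free; runs, freeing L19
  task-3: everything it awaited (L7) is free; runs, freeing L6
  task-0: everything it awaited (L7, L1 and L4) is free; runs, freeing L2
  task-1: everything it awaited (L1) is free; runs, freeing L10
  task-5: everything it awaited (L10) is free; runs, freeing L5
  task-8: everything it awaited (L10 and L1) is free; runs, freeing L18 and L14


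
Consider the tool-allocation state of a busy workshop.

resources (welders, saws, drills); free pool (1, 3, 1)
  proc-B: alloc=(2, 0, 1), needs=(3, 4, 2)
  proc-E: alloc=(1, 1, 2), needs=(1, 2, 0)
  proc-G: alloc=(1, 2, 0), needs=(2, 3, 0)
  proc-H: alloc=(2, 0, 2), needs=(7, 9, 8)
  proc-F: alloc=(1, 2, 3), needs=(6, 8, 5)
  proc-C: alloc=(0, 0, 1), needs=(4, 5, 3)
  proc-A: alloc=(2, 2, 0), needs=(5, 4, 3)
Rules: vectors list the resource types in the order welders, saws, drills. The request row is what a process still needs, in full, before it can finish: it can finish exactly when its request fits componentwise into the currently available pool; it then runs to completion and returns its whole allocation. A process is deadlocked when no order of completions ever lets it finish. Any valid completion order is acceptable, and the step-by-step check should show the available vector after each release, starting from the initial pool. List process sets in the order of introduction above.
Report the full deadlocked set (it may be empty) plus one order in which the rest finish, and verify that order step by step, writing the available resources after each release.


No process is deadlocked.
Key observation: no deadlock: proc-E fits now, and the freed resources carry the rest through.
A valid finishing order for the others: proc-E, proc-G, proc-B, proc-A, proc-C, proc-F, proc-H. Verifying each step:
  pool = (1, 3, 1)
  proc-E needs (1, 2, 0) <= (1, 3, 1) -> finishes; pool += (1, 1, 2) = (2, 4, 3)
  proc-G needs (2, 3, 0) <= (2, 4, 3) -> finishes; pool += (1, 2, 0) = (3, 6, 3)
  proc-B needs (3, 4, 2) <= (3, 6, 3) -> finishes; pool += (2, 0, 1) = (5, 6, 4)
  proc-A needs (5, 4, 3) <= (5, 6, 4) -> finishes; pool += (2, 2, 0) = (7, 8, 4)
  proc-C needs (4, 5, 3) <= (7, 8, 4) -> finishes; pool += (0, 0, 1) = (7, 8, 5)
  proc-F needs (6, 8, 5) <= (7, 8, 5) -> finishes; pool += (1, 2, 3) = (8, 10, 8)
  proc-H needs (7, 9, 8) <= (8, 10, 8) -> finishes; pool += (2, 0, 2) = (10, 10, 10)
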